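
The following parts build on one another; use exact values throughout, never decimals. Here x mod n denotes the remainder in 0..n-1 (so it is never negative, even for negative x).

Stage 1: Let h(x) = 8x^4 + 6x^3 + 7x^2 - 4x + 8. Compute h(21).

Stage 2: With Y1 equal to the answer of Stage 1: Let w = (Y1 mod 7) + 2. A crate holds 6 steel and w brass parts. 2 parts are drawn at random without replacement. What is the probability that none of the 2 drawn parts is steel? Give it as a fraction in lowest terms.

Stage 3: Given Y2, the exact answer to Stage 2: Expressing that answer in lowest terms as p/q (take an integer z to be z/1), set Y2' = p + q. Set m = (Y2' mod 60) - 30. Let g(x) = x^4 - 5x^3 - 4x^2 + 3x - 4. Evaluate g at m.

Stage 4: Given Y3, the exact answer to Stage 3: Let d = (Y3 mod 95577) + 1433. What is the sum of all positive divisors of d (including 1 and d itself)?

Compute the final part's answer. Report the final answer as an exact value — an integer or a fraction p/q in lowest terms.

Stage 1: 8*(21)^4 + 6*(21)^3 + 7*(21)^2 - 4*(21)^1 + 8 = (1555848) + (55566) + (3087) + (-84) + (8) = 1614425; answer 1614425
Stage 2: Y1 = 1614425; w = 3; total draws C(9,2) = 36; favorable C(3,2) = 3; P = 1/12; answer 1/12
Stage 3: Y2 = 1/12; threaded value p + q = 13; m = -17; 1*(-17)^4 - 5*(-17)^3 - 4*(-17)^2 + 3*(-17)^1 - 4 = (83521) + (24565) + (-1156) + (-51) + (-4) = 106875; answer 106875
Stage 4: Y3 = 106875; d = 12731; 12731 = 29 * 439; sigma = (1 + 29) * (1 + 439) = 30 * 440 = 13200; answer 13200

13200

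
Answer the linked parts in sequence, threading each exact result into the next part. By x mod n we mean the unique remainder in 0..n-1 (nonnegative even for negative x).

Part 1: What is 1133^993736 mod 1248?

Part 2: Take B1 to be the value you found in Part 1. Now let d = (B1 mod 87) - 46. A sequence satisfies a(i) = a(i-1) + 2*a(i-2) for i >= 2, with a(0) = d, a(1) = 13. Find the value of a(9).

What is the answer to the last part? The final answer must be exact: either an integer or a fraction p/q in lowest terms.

-837

Part 1: squarings mod 1248: 1133^1=1133, 1133^2=745, 1133^4=913, 1133^8=1153, 1133^16=289, 1133^32=1153, 1133^64=289, 1133^128=1153, 1133^256=289, 1133^512=1153, 1133^1024=289, 1133^2048=1153, 1133^4096=289, 1133^8192=1153, 1133^16384=289, 1133^32768=1153, 1133^65536=289, 1133^131072=1153, 1133^262144=289, 1133^524288=1153; 1133^993736 = 1133^8 * 1133^64 * 1133^128 * 1133^256 * 1133^2048 * 1133^8192 * 1133^65536 * 1133^131072 * 1133^262144 * 1133^524288 = 289 (mod 1248); answer 289
Part 2: B1 = 289; d = -18; a(2) = 1*(13) + 2*(-18) = -23; iterating: a(2)=-23, a(3)=3, a(4)=-43, a(5)=-37, a(6)=-123, a(7)=-197, a(8)=-443, a(9)=-837; answer -837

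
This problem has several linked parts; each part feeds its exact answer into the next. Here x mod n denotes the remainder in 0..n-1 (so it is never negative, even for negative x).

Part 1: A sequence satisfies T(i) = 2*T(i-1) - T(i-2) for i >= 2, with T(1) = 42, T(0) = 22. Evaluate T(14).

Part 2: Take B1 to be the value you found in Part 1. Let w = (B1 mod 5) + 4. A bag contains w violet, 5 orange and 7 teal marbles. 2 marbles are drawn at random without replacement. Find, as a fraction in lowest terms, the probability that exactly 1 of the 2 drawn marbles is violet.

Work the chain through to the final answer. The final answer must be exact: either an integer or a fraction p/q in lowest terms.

8/17

Part 1: T(2) = 2*(42) - 1*(22) = 62; iterating: T(2)=62, T(3)=82, T(4)=102, T(5)=122, T(6)=142, T(7)=162, T(8)=182, T(9)=202, T(10)=222, T(11)=242, T(12)=262, T(13)=282, T(14)=302; answer 302
Part 2: B1 = 302; w = 6; total draws C(18,2) = 153; favorable C(6,1)*C(12,1) = 72; P = 8/17; answer 8/17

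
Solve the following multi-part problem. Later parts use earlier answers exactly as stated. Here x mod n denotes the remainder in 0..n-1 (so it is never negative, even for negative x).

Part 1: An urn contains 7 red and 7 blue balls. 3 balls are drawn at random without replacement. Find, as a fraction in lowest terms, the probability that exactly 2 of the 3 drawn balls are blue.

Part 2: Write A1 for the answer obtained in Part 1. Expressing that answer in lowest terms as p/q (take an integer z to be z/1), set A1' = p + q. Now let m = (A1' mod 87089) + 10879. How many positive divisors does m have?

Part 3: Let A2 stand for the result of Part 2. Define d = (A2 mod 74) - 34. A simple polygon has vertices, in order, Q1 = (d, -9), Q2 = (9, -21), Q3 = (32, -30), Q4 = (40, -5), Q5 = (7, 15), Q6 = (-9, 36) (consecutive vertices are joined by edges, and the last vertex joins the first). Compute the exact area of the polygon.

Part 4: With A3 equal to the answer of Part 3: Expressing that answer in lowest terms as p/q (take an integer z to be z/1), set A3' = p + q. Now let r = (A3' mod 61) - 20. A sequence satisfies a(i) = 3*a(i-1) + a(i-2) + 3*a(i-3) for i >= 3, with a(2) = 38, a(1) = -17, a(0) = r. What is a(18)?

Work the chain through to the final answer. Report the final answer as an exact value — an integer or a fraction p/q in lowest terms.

Part 1: total draws C(14,3) = 364; favorable C(7,2)*C(7,1) = 147; P = 21/52; answer 21/52
Part 2: A1 = 21/52; threaded value p + q = 73; m = 10952; 10952 = 2^3 * 37^2; number of divisors = (3+1) * (2+1) = 12; answer 12
Part 3: A2 = 12; d = -22; cross terms: (-22*-21 - 9*-9)=543, (9*-30 - 32*-21)=402, (32*-5 - 40*-30)=1040, (40*15 - 7*-5)=635, (7*36 - -9*15)=387, (-9*-9 - -22*36)=873; twice the area = |3880| = 3880; area = 1940; answer 1940
Part 4: A3 = 1940; threaded value p + q = 1941; r = 30; a(3) = 3*(38) + 1*(-17) + 3*(30) = 187; iterating: a(3)=187, a(4)=548, a(5)=1945, a(6)=6944, a(7)=24421, a(8)=86042, a(9)=303379, a(10)=1069442, a(11)=3769831, a(12)=13289072, a(13)=46845373, a(14)=165134684, a(15)=582116641, a(16)=2052020726, a(17)=7233582871, a(18)=25499119262; answer 25499119262

25499119262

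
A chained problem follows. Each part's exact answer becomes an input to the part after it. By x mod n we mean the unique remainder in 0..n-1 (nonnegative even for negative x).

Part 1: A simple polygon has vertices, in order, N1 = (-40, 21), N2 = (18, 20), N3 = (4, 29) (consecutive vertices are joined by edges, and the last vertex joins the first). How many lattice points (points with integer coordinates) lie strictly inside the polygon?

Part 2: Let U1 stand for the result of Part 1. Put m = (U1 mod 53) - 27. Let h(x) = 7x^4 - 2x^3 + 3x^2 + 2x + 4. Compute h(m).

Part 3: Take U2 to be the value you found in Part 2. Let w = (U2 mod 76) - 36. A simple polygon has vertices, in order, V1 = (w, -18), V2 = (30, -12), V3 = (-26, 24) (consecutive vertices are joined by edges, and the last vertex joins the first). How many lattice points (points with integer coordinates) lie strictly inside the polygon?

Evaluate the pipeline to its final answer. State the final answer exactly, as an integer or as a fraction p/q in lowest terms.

Part 1: cross terms: (-40*20 - 18*21)=-1178, (18*29 - 4*20)=442, (4*21 - -40*29)=1244; twice the area = |508| = 508; area = 254; boundary points = 1 + 1 + 4 = 6; strictly interior points = area - boundary/2 + 1 = 252; answer 252
Part 2: U1 = 252; m = 13; 7*(13)^4 - 2*(13)^3 + 3*(13)^2 + 2*(13)^1 + 4 = (199927) + (-4394) + (507) + (26) + (4) = 196070; answer 196070
Part 3: U2 = 196070; w = 30; cross terms: (30*-12 - 30*-18)=180, (30*24 - -26*-12)=408, (-26*-18 - 30*24)=-252; twice the area = |336| = 336; area = 168; boundary points = 6 + 4 + 14 = 24; strictly interior points = area - boundary/2 + 1 = 157; answer 157

157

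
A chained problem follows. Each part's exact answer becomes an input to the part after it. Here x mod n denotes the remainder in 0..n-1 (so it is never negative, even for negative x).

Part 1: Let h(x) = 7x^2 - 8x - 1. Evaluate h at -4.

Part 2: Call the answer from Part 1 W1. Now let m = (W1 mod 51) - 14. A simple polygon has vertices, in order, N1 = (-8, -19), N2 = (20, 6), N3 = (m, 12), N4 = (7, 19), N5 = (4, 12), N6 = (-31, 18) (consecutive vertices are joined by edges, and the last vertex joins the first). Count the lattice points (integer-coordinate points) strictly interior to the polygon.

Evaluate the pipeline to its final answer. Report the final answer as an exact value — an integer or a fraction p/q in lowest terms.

1010

Part 1: 7*(-4)^2 - 8*(-4)^1 - 1 = (112) + (32) + (-1) = 143; answer 143
Part 2: W1 = 143; m = 27; cross terms: (-8*6 - 20*-19)=332, (20*12 - 27*6)=78, (27*19 - 7*12)=429, (7*12 - 4*19)=8, (4*18 - -31*12)=444, (-31*-19 - -8*18)=733; twice the area = |2024| = 2024; area = 1012; boundary points = 1 + 1 + 1 + 1 + 1 + 1 = 6; strictly interior points = area - boundary/2 + 1 = 1010; answer 1010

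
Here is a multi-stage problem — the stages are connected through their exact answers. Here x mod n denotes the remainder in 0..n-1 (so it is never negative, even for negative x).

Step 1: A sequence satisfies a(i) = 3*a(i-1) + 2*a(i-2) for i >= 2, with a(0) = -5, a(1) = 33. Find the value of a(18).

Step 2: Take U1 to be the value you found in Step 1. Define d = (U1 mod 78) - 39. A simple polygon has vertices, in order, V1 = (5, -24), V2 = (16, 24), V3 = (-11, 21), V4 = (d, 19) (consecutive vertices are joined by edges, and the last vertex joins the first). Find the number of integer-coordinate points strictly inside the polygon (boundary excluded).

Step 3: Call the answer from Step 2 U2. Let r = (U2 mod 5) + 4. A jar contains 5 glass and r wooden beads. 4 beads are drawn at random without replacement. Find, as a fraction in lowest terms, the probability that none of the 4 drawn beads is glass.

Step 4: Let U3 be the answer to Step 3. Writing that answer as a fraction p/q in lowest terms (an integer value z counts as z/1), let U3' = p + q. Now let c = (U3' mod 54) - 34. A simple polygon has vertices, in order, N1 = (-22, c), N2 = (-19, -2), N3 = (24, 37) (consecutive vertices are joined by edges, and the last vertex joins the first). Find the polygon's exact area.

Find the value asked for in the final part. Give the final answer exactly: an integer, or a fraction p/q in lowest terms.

Step 1: a(2) = 3*(33) + 2*(-5) = 89; iterating: a(2)=89, a(3)=333, a(4)=1177, a(5)=4197, a(6)=14945, a(7)=53229, a(8)=189577, a(9)=675189, a(10)=2404721, a(11)=8564541, a(12)=30503065, a(13)=108638277, a(14)=386920961, a(15)=1378039437, a(16)=4907960233, a(17)=17479959573, a(18)=62255799185; answer 62255799185
Step 2: U1 = 62255799185; d = 8; cross terms: (5*24 - 16*-24)=504, (16*21 - -11*24)=600, (-11*19 - 8*21)=-377, (8*-24 - 5*19)=-287; twice the area = |440| = 440; area = 220; boundary points = 1 + 3 + 1 + 1 = 6; strictly interior points = area - boundary/2 + 1 = 218; answer 218
Step 3: U2 = 218; r = 7; total draws C(12,4) = 495; favorable C(7,4) = 35; P = 7/99; answer 7/99
Step 4: U3 = 7/99; threaded value p + q = 106; c = 18; cross terms: (-22*-2 - -19*18)=386, (-19*37 - 24*-2)=-655, (24*18 - -22*37)=1246; twice the area = |977| = 977; area = 977/2; answer 977/2

977/2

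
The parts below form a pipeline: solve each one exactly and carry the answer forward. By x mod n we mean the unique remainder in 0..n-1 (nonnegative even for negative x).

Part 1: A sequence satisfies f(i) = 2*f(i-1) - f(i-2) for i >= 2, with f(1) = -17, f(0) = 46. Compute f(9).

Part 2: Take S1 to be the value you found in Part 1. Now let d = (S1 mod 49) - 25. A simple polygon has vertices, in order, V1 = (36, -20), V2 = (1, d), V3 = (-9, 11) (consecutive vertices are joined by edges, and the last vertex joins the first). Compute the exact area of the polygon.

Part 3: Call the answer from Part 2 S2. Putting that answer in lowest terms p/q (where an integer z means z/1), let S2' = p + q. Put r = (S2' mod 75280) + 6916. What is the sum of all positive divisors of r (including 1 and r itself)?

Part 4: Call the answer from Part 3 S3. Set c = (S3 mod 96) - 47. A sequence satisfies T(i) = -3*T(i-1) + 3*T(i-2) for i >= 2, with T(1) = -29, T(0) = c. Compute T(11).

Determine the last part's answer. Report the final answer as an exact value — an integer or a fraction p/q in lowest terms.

Part 1: f(2) = 2*(-17) - 1*(46) = -80; iterating: f(2)=-80, f(3)=-143, f(4)=-206, f(5)=-269, f(6)=-332, f(7)=-395, f(8)=-458, f(9)=-521; answer -521
Part 2: S1 = -521; d = -7; cross terms: (36*-7 - 1*-20)=-232, (1*11 - -9*-7)=-52, (-9*-20 - 36*11)=-216; twice the area = |-500| = 500; area = 250; answer 250
Part 3: S2 = 250; threaded value p + q = 251; r = 7167; 7167 = 3 * 2389; sigma = (1 + 3) * (1 + 2389) = 4 * 2390 = 9560; answer 9560
Part 4: S3 = 9560; c = 9; T(2) = -3*(-29) + 3*(9) = 114; iterating: T(2)=114, T(3)=-429, T(4)=1629, T(5)=-6174, T(6)=23409, T(7)=-88749, T(8)=336474, T(9)=-1275669, T(10)=4836429, T(11)=-18336294; answer -18336294

-18336294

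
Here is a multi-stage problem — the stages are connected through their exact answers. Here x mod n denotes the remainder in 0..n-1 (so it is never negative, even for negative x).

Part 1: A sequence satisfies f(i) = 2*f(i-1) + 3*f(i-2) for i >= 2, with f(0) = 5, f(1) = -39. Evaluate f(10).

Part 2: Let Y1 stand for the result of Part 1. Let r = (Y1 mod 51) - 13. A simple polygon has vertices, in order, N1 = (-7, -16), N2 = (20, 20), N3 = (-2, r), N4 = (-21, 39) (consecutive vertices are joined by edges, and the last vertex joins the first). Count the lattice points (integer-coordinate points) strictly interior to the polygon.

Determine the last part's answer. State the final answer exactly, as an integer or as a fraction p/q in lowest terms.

903

Part 1: f(2) = 2*(-39) + 3*(5) = -63; iterating: f(2)=-63, f(3)=-243, f(4)=-675, f(5)=-2079, f(6)=-6183, f(7)=-18603, f(8)=-55755, f(9)=-167319, f(10)=-501903; answer -501903
Part 2: Y1 = -501903; r = 26; cross terms: (-7*20 - 20*-16)=180, (20*26 - -2*20)=560, (-2*39 - -21*26)=468, (-21*-16 - -7*39)=609; twice the area = |1817| = 1817; area = 1817/2; boundary points = 9 + 2 + 1 + 1 = 13; strictly interior points = area - boundary/2 + 1 = 903; answer 903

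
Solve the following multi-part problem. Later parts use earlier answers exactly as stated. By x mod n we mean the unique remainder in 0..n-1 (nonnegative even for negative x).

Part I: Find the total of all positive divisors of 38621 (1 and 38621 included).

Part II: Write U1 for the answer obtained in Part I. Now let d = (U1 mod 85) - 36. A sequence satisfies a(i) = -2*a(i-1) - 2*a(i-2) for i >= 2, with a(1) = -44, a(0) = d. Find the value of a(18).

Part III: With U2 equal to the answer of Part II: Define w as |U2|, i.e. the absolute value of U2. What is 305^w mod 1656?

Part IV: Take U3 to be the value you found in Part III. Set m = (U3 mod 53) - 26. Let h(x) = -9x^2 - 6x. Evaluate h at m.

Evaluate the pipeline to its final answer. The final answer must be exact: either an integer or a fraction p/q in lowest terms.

Part I: 38621 = 11 * 3511; sigma = (1 + 11) * (1 + 3511) = 12 * 3512 = 42144; answer 42144
Part II: U1 = 42144; d = 33; a(2) = -2*(-44) - 2*(33) = 22; iterating: a(2)=22, a(3)=44, a(4)=-132, a(5)=176, a(6)=-88, a(7)=-176, a(8)=528, a(9)=-704, a(10)=352, a(11)=704, a(12)=-2112, a(13)=2816, a(14)=-1408, a(15)=-2816, a(16)=8448, a(17)=-11264, a(18)=5632; answer 5632
Part III: U2 = 5632; w = 5632; squarings mod 1656: 305^1=305, 305^2=289, 305^4=721, 305^8=1513, 305^16=577, 305^32=73, 305^64=361, 305^128=1153, 305^256=1297, 305^512=1369, 305^1024=1225, 305^2048=289, 305^4096=721; 305^5632 = 305^512 * 305^1024 * 305^4096 = 1 (mod 1656); answer 1
Part IV: U3 = 1; m = -25; -9*(-25)^2 - 6*(-25)^1 = (-5625) + (150) = -5475; answer -5475

-5475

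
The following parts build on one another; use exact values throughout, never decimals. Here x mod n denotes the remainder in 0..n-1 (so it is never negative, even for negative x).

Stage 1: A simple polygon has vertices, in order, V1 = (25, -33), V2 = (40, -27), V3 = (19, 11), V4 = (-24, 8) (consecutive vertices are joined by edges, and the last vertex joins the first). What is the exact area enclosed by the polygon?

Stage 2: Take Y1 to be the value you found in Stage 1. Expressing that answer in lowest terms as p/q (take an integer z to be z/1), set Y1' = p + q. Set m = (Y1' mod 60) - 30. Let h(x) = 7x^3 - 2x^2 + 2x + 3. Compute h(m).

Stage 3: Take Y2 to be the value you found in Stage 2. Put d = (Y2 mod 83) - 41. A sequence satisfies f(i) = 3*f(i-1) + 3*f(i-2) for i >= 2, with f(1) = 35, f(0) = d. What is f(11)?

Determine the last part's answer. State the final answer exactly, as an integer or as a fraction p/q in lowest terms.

Stage 1: cross terms: (25*-27 - 40*-33)=645, (40*11 - 19*-27)=953, (19*8 - -24*11)=416, (-24*-33 - 25*8)=592; twice the area = |2606| = 2606; area = 1303; answer 1303
Stage 2: Y1 = 1303; threaded value p + q = 1304; m = 14; 7*(14)^3 - 2*(14)^2 + 2*(14)^1 + 3 = (19208) + (-392) + (28) + (3) = 18847; answer 18847
Stage 3: Y2 = 18847; d = -35; f(2) = 3*(35) + 3*(-35) = 0; iterating: f(2)=0, f(3)=105, f(4)=315, f(5)=1260, f(6)=4725, f(7)=17955, f(8)=68040, f(9)=257985, f(10)=978075, f(11)=3708180; answer 3708180

3708180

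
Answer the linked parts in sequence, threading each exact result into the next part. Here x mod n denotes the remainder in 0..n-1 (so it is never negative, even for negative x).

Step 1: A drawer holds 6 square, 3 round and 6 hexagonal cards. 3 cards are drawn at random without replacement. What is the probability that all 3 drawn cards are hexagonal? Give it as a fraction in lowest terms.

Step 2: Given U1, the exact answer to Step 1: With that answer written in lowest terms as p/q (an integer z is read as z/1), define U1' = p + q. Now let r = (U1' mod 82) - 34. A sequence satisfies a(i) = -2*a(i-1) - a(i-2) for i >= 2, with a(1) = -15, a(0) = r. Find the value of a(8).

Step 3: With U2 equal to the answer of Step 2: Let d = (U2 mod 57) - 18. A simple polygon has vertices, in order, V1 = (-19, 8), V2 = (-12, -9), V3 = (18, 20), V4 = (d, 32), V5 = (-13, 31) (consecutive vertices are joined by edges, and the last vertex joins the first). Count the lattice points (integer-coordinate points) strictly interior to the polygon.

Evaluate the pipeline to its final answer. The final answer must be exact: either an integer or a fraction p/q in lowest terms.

Step 1: total draws C(15,3) = 455; favorable C(6,3) = 20; P = 4/91; answer 4/91
Step 2: U1 = 4/91; threaded value p + q = 95; r = -21; a(2) = -2*(-15) - 1*(-21) = 51; iterating: a(2)=51, a(3)=-87, a(4)=123, a(5)=-159, a(6)=195, a(7)=-231, a(8)=267; answer 267
Step 3: U2 = 267; d = 21; cross terms: (-19*-9 - -12*8)=267, (-12*20 - 18*-9)=-78, (18*32 - 21*20)=156, (21*31 - -13*32)=1067, (-13*8 - -19*31)=485; twice the area = |1897| = 1897; area = 1897/2; boundary points = 1 + 1 + 3 + 1 + 1 = 7; strictly interior points = area - boundary/2 + 1 = 946; answer 946

946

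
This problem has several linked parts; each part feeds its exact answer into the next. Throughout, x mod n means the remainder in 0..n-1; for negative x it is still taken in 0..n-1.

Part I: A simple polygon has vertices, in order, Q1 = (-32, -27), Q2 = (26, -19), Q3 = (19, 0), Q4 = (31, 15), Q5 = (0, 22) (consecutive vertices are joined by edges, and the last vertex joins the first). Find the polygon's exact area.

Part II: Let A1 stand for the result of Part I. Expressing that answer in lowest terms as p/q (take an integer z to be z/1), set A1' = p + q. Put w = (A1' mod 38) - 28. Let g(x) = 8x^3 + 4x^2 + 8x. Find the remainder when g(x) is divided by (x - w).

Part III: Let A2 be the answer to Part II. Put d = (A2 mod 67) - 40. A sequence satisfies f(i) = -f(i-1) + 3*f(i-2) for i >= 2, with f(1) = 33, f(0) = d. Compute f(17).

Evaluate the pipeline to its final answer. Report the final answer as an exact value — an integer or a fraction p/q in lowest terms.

Part I: cross terms: (-32*-19 - 26*-27)=1310, (26*0 - 19*-19)=361, (19*15 - 31*0)=285, (31*22 - 0*15)=682, (0*-27 - -32*22)=704; twice the area = |3342| = 3342; area = 1671; answer 1671
Part II: A1 = 1671; threaded value p + q = 1672; w = -28; remainder = value at the root: 8*(-28)^3 + 4*(-28)^2 + 8*(-28)^1 = (-175616) + (3136) + (-224) = -172704; answer -172704
Part III: A2 = -172704; d = -18; f(2) = -1*(33) + 3*(-18) = -87; iterating: f(2)=-87, f(3)=186, f(4)=-447, f(5)=1005, f(6)=-2346, f(7)=5361, f(8)=-12399, f(9)=28482, f(10)=-65679, f(11)=151125, f(12)=-348162, f(13)=801537, f(14)=-1846023, f(15)=4250634, f(16)=-9788703, f(17)=22540605; answer 22540605

22540605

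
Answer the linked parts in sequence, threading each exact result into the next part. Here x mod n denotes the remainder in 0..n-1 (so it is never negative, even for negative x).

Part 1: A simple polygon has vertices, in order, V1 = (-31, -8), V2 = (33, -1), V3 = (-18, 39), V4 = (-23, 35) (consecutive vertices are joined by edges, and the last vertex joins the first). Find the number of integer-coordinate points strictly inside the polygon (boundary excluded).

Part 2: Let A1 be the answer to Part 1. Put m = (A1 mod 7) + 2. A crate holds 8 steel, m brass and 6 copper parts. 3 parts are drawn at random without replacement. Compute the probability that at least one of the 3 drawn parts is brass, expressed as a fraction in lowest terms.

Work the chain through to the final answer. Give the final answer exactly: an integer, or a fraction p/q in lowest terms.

113/204

Part 1: cross terms: (-31*-1 - 33*-8)=295, (33*39 - -18*-1)=1269, (-18*35 - -23*39)=267, (-23*-8 - -31*35)=1269; twice the area = |3100| = 3100; area = 1550; boundary points = 1 + 1 + 1 + 1 = 4; strictly interior points = area - boundary/2 + 1 = 1549; answer 1549
Part 2: A1 = 1549; m = 4; total draws C(18,3) = 816; complement C(14,3) = 364; favorable 816 - 364 = 452; P = 113/204; answer 113/204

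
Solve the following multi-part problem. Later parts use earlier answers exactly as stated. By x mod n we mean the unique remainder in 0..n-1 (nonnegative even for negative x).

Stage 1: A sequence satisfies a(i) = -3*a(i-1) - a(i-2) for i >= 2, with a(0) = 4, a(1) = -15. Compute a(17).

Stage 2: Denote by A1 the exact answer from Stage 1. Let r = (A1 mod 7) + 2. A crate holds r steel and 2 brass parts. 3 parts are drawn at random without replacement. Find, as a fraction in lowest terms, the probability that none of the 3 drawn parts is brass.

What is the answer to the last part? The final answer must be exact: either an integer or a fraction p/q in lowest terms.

7/15

Stage 1: a(2) = -3*(-15) - 1*(4) = 41; iterating: a(2)=41, a(3)=-108, a(4)=283, a(5)=-741, a(6)=1940, a(7)=-5079, a(8)=13297, a(9)=-34812, a(10)=91139, a(11)=-238605, a(12)=624676, a(13)=-1635423, a(14)=4281593, a(15)=-11209356, a(16)=29346475, a(17)=-76830069; answer -76830069
Stage 2: A1 = -76830069; r = 8; total draws C(10,3) = 120; favorable C(8,3) = 56; P = 7/15; answer 7/15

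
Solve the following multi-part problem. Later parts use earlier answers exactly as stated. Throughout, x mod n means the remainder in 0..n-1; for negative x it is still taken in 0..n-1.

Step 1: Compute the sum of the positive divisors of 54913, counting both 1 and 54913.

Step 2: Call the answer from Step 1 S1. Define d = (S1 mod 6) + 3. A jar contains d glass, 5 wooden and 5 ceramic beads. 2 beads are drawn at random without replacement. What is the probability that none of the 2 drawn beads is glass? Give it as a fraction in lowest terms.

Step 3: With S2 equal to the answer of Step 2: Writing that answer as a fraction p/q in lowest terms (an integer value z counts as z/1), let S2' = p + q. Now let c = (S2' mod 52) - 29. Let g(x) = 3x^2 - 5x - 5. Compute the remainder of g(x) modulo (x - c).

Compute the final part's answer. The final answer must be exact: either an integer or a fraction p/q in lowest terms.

367

Step 1: 54913 = 89 * 617; sigma = (1 + 89) * (1 + 617) = 90 * 618 = 55620; answer 55620
Step 2: S1 = 55620; d = 3; total draws C(13,2) = 78; favorable C(10,2) = 45; P = 15/26; answer 15/26
Step 3: S2 = 15/26; threaded value p + q = 41; c = 12; remainder = value at the root: 3*(12)^2 - 5*(12)^1 - 5 = (432) + (-60) + (-5) = 367; answer 367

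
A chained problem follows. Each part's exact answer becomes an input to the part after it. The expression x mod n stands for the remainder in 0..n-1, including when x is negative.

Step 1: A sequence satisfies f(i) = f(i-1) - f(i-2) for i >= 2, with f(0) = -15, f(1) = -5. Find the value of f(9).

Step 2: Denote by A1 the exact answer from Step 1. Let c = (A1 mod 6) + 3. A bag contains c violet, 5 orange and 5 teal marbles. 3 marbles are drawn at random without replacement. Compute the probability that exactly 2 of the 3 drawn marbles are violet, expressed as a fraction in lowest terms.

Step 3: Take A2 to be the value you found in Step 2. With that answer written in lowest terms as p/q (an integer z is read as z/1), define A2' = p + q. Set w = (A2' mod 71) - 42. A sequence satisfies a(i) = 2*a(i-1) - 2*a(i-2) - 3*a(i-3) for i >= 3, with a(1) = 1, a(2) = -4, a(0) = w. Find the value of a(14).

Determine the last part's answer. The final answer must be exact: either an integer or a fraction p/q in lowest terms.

Step 1: f(2) = 1*(-5) - 1*(-15) = 10; iterating: f(2)=10, f(3)=15, f(4)=5, f(5)=-10, f(6)=-15, f(7)=-5, f(8)=10, f(9)=15; answer 15
Step 2: A1 = 15; c = 6; total draws C(16,3) = 560; favorable C(6,2)*C(10,1) = 150; P = 15/56; answer 15/56
Step 3: A2 = 15/56; threaded value p + q = 71; w = -42; a(3) = 2*(-4) - 2*(1) - 3*(-42) = 116; iterating: a(3)=116, a(4)=237, a(5)=254, a(6)=-314, a(7)=-1847, a(8)=-3828, a(9)=-3020, a(10)=7157, a(11)=31838, a(12)=58422, a(13)=31697, a(14)=-148964; answer -148964

-148964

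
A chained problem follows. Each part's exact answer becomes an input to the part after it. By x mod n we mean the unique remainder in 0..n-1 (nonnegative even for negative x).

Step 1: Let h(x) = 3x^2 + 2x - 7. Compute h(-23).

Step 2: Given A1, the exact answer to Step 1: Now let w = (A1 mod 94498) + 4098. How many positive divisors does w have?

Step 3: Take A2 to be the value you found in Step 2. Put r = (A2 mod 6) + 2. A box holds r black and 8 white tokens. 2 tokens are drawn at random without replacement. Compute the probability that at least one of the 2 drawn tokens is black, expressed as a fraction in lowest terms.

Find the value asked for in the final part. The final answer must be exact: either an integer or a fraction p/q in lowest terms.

Step 1: 3*(-23)^2 + 2*(-23)^1 - 7 = (1587) + (-46) + (-7) = 1534; answer 1534
Step 2: A1 = 1534; w = 5632; 5632 = 2^9 * 11; number of divisors = (9+1) * (1+1) = 20; answer 20
Step 3: A2 = 20; r = 4; total draws C(12,2) = 66; complement C(8,2) = 28; favorable 66 - 28 = 38; P = 19/33; answer 19/33

19/33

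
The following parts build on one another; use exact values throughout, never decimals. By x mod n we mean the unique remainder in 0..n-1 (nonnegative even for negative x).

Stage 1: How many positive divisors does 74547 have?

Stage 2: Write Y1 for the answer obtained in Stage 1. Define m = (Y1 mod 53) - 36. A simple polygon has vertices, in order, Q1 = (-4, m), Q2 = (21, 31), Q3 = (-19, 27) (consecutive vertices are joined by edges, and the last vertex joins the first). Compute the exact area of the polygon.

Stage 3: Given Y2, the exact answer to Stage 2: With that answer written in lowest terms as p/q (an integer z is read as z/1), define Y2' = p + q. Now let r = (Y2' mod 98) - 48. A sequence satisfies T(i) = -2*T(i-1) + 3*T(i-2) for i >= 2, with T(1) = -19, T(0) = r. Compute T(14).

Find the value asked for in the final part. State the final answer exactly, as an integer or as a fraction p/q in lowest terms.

Stage 1: 74547 = 3^3 * 11 * 251; number of divisors = (3+1) * (1+1) * (1+1) = 16; answer 16
Stage 2: Y1 = 16; m = -20; cross terms: (-4*31 - 21*-20)=296, (21*27 - -19*31)=1156, (-19*-20 - -4*27)=488; twice the area = |1940| = 1940; area = 970; answer 970
Stage 3: Y2 = 970; threaded value p + q = 971; r = 41; T(2) = -2*(-19) + 3*(41) = 161; iterating: T(2)=161, T(3)=-379, T(4)=1241, T(5)=-3619, T(6)=10961, T(7)=-32779, T(8)=98441, T(9)=-295219, T(10)=885761, T(11)=-2657179, T(12)=7971641, T(13)=-23914819, T(14)=71744561; answer 71744561

71744561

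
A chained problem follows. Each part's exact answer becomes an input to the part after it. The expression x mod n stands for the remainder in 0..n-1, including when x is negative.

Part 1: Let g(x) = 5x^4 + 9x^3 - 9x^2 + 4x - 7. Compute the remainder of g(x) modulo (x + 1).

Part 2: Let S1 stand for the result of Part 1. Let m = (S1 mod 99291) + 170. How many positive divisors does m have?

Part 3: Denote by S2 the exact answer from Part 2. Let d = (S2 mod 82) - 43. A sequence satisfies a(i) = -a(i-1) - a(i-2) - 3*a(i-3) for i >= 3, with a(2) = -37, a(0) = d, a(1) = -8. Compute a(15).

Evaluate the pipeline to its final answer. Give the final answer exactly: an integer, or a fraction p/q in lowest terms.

15108

Part 1: remainder = value at the root: 5*(-1)^4 + 9*(-1)^3 - 9*(-1)^2 + 4*(-1)^1 - 7 = (5) + (-9) + (-9) + (-4) + (-7) = -24; answer -24
Part 2: S1 = -24; m = 99437; 99437 = 13 * 7649; number of divisors = (1+1) * (1+1) = 4; answer 4
Part 3: S2 = 4; d = -39; a(3) = -1*(-37) - 1*(-8) - 3*(-39) = 162; iterating: a(3)=162, a(4)=-101, a(5)=50, a(6)=-435, a(7)=688, a(8)=-403, a(9)=1020, a(10)=-2681, a(11)=2870, a(12)=-3249, a(13)=8422, a(14)=-13783, a(15)=15108; answer 15108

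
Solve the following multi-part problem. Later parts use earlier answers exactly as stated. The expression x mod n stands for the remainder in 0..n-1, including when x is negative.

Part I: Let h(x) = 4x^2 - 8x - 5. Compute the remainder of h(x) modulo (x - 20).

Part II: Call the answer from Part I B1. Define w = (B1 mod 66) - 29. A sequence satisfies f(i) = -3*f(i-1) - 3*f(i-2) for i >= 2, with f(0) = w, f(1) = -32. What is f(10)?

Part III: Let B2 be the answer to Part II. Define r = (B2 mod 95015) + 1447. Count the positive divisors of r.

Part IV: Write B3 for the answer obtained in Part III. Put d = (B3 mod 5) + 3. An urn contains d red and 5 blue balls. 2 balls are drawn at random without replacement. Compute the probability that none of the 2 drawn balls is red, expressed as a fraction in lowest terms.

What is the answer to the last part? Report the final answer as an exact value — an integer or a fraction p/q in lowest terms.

2/9

Part I: remainder = value at the root: 4*(20)^2 - 8*(20)^1 - 5 = (1600) + (-160) + (-5) = 1435; answer 1435
Part II: B1 = 1435; w = 20; f(2) = -3*(-32) - 3*(20) = 36; iterating: f(2)=36, f(3)=-12, f(4)=-72, f(5)=252, f(6)=-540, f(7)=864, f(8)=-972, f(9)=324, f(10)=1944; answer 1944
Part III: B2 = 1944; r = 3391; 3391 is prime, so its only divisors are 1 and 3391; count = 2; answer 2
Part IV: B3 = 2; d = 5; total draws C(10,2) = 45; favorable C(5,2) = 10; P = 2/9; answer 2/9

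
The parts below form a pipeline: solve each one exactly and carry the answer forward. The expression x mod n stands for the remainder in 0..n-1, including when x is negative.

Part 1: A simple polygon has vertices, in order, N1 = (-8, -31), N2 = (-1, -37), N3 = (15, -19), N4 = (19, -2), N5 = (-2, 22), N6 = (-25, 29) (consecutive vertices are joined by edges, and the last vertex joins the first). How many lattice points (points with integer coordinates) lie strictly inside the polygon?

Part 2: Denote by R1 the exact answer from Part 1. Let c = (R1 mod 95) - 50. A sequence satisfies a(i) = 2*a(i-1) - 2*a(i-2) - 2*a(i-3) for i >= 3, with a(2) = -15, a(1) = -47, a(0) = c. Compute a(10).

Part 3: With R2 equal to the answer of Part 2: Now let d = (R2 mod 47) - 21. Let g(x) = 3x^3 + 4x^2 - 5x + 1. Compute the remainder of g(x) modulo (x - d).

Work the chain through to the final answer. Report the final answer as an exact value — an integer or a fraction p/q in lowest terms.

-16109

Part 1: cross terms: (-8*-37 - -1*-31)=265, (-1*-19 - 15*-37)=574, (15*-2 - 19*-19)=331, (19*22 - -2*-2)=414, (-2*29 - -25*22)=492, (-25*-31 - -8*29)=1007; twice the area = |3083| = 3083; area = 3083/2; boundary points = 1 + 2 + 1 + 3 + 1 + 1 = 9; strictly interior points = area - boundary/2 + 1 = 1538; answer 1538
Part 2: R1 = 1538; c = -32; a(3) = 2*(-15) - 2*(-47) - 2*(-32) = 128; iterating: a(3)=128, a(4)=380, a(5)=534, a(6)=52, a(7)=-1724, a(8)=-4620, a(9)=-5896, a(10)=896; answer 896
Part 3: R2 = 896; d = -18; remainder = value at the root: 3*(-18)^3 + 4*(-18)^2 - 5*(-18)^1 + 1 = (-17496) + (1296) + (90) + (1) = -16109; answer -16109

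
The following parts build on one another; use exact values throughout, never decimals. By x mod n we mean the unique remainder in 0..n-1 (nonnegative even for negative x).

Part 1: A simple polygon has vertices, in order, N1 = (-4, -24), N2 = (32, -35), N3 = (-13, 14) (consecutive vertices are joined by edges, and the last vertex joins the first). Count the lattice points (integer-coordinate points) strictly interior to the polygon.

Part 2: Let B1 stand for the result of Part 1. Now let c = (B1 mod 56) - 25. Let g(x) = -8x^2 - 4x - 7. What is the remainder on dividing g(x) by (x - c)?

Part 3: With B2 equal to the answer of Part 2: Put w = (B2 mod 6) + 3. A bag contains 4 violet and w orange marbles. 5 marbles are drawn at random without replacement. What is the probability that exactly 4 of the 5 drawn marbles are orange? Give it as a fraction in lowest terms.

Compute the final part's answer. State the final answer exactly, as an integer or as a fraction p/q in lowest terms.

1/14

Part 1: cross terms: (-4*-35 - 32*-24)=908, (32*14 - -13*-35)=-7, (-13*-24 - -4*14)=368; twice the area = |1269| = 1269; area = 1269/2; boundary points = 1 + 1 + 1 = 3; strictly interior points = area - boundary/2 + 1 = 634; answer 634
Part 2: B1 = 634; c = -7; remainder = value at the root: -8*(-7)^2 - 4*(-7)^1 - 7 = (-392) + (28) + (-7) = -371; answer -371
Part 3: B2 = -371; w = 4; total draws C(8,5) = 56; favorable C(4,4)*C(4,1) = 4; P = 1/14; answer 1/14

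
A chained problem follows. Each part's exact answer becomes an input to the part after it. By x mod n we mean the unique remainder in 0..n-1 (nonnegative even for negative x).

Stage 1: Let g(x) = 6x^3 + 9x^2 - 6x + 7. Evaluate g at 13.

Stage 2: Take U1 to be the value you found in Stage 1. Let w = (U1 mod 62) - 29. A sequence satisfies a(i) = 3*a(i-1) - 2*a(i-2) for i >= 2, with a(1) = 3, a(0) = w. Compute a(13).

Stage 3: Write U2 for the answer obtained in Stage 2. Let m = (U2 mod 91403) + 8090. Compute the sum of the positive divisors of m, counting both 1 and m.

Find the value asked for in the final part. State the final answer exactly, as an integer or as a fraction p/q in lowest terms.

Stage 1: 6*(13)^3 + 9*(13)^2 - 6*(13)^1 + 7 = (13182) + (1521) + (-78) + (7) = 14632; answer 14632
Stage 2: U1 = 14632; w = -29; a(2) = 3*(3) - 2*(-29) = 67; iterating: a(2)=67, a(3)=195, a(4)=451, a(5)=963, a(6)=1987, a(7)=4035, a(8)=8131, a(9)=16323, a(10)=32707, a(11)=65475, a(12)=131011, a(13)=262083; answer 262083
Stage 3: U2 = 262083; m = 87367; 87367 = 7^2 * 1783; sigma = (1 + 7 + 49) * (1 + 1783) = 57 * 1784 = 101688; answer 101688

101688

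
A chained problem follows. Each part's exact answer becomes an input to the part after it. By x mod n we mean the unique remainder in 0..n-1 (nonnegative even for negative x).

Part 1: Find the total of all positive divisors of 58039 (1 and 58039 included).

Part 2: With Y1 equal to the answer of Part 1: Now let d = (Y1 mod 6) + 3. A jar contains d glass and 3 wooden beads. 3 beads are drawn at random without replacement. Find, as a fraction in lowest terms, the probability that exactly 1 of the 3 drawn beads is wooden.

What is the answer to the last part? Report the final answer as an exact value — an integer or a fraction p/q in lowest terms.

Part 1: 58039 = 127 * 457; sigma = (1 + 127) * (1 + 457) = 128 * 458 = 58624; answer 58624
Part 2: Y1 = 58624; d = 7; total draws C(10,3) = 120; favorable C(3,1)*C(7,2) = 63; P = 21/40; answer 21/40

21/40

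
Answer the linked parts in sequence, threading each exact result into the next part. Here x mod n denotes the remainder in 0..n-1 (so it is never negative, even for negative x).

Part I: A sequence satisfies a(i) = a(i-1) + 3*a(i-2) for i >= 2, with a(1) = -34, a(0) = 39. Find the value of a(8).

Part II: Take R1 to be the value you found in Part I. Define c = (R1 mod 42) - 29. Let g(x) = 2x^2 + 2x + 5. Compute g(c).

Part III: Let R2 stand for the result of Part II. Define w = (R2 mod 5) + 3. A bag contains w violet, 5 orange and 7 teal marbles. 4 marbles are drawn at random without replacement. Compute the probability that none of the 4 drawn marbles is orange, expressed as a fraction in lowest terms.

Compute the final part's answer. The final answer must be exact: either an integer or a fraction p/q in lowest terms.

2/13

Part I: a(2) = 1*(-34) + 3*(39) = 83; iterating: a(2)=83, a(3)=-19, a(4)=230, a(5)=173, a(6)=863, a(7)=1382, a(8)=3971; answer 3971
Part II: R1 = 3971; c = -6; 2*(-6)^2 + 2*(-6)^1 + 5 = (72) + (-12) + (5) = 65; answer 65
Part III: R2 = 65; w = 3; total draws C(15,4) = 1365; favorable C(10,4) = 210; P = 2/13; answer 2/13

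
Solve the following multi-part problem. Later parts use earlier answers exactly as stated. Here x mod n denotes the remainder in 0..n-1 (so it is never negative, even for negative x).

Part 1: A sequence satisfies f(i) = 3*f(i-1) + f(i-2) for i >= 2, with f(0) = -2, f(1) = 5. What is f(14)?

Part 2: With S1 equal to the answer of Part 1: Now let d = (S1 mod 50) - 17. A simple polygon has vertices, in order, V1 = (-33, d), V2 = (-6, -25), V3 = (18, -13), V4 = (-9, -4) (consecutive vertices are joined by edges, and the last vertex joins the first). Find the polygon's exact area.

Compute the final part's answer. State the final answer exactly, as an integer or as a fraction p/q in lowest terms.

507

Part 1: f(2) = 3*(5) + 1*(-2) = 13; iterating: f(2)=13, f(3)=44, f(4)=145, f(5)=479, f(6)=1582, f(7)=5225, f(8)=17257, f(9)=56996, f(10)=188245, f(11)=621731, f(12)=2053438, f(13)=6782045, f(14)=22399573; answer 22399573
Part 2: S1 = 22399573; d = 6; cross terms: (-33*-25 - -6*6)=861, (-6*-13 - 18*-25)=528, (18*-4 - -9*-13)=-189, (-9*6 - -33*-4)=-186; twice the area = |1014| = 1014; area = 507; answer 507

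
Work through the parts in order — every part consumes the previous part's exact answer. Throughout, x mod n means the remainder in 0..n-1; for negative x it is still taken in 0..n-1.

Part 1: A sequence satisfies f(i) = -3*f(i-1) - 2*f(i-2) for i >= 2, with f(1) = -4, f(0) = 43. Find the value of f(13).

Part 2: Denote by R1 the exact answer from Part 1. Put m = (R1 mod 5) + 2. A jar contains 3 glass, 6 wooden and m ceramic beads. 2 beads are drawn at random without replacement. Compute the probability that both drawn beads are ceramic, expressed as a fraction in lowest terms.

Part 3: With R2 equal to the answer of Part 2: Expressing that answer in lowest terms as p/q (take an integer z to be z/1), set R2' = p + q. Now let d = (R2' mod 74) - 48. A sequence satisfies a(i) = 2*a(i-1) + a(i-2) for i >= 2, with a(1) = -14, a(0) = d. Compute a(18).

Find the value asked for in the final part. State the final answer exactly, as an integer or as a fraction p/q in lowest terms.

-66836165

Part 1: f(2) = -3*(-4) - 2*(43) = -74; iterating: f(2)=-74, f(3)=230, f(4)=-542, f(5)=1166, f(6)=-2414, f(7)=4910, f(8)=-9902, f(9)=19886, f(10)=-39854, f(11)=79790, f(12)=-159662, f(13)=319406; answer 319406
Part 2: R1 = 319406; m = 3; total draws C(12,2) = 66; favorable C(3,2) = 3; P = 1/22; answer 1/22
Part 3: R2 = 1/22; threaded value p + q = 23; d = -25; a(2) = 2*(-14) + 1*(-25) = -53; iterating: a(2)=-53, a(3)=-120, a(4)=-293, a(5)=-706, a(6)=-1705, a(7)=-4116, a(8)=-9937, a(9)=-23990, a(10)=-57917, a(11)=-139824, a(12)=-337565, a(13)=-814954, a(14)=-1967473, a(15)=-4749900, a(16)=-11467273, a(17)=-27684446, a(18)=-66836165; answer -66836165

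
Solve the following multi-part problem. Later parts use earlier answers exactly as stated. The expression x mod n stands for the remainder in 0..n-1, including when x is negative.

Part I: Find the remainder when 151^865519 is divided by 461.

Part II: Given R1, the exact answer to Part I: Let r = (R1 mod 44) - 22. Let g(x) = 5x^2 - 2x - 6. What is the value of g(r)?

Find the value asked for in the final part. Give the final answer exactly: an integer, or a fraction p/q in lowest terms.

1473

Part I: squarings mod 461: 151^1=151, 151^2=212, 151^4=227, 151^8=358, 151^16=6, 151^32=36, 151^64=374, 151^128=193, 151^256=369, 151^512=166, 151^1024=357, 151^2048=213, 151^4096=191, 151^8192=62, 151^16384=156, 151^32768=364, 151^65536=189, 151^131072=224, 151^262144=388, 151^524288=258; 151^865519 = 151^1 * 151^2 * 151^4 * 151^8 * 151^32 * 151^64 * 151^128 * 151^1024 * 151^4096 * 151^8192 * 151^65536 * 151^262144 * 151^524288 = 225 (mod 461); answer 225
Part II: R1 = 225; r = -17; 5*(-17)^2 - 2*(-17)^1 - 6 = (1445) + (34) + (-6) = 1473; answer 1473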